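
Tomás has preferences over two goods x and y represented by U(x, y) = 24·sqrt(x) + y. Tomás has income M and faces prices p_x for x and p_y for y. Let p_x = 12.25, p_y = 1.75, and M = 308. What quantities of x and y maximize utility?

MU_x = 12/√x, MU_y = 1. Tangency: 12/√x = p_x/p_y.
Solve: √x = 12·p_y/p_x, so x*(p_x,p_y) = (12·p_y/p_x)², and y* = (M − p_x·x*)/p_y.
Plugging in: x* = (12·1.75/12.25)² = 2.9388, y* = 155.4286.

x* = 2.9388, y* = 155.4286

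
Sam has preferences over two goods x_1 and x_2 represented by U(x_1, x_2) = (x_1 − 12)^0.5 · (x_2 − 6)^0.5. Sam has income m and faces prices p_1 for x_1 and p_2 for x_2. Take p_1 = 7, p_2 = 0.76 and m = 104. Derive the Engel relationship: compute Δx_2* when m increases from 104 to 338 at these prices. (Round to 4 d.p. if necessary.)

Δx_2* = 153.9474

MRS = (x_2−6)/(x_1−12). Tangency with p_1/p_2 gives x_2−6 = (p_1/p_2)·(x_1−12).
Substituting into the budget: x_1* = 12 + 0.5·(m − 12·p_1 − 6·p_2)/p_1, and x_2* = 6 + 0.5·(…)/p_2.
Discretionary income = 104 − 12·7 − 6·0.76 = 15.44; x_2* = 6 + 0.5·15.44/0.76 = 16.1579.
At m' = 338: x_2* = 170.1053. Change: 170.1053 − 16.1579 = 153.9474.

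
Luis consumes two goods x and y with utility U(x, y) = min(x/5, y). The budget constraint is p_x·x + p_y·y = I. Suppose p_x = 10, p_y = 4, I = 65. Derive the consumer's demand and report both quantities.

Leontief preferences: the optimum is at the kink where x/5 = y/1, i.e. y = (1/5)·x.
Budget: p_x·x + p_y·(1/5)·x = I, so (5·p_x + p_y)·x = 5·I.
Demand: x*(p_x,p_y,I) = 5·I/(5·p_x + p_y), y* = I/(5·p_x + p_y).
Here 5·10 + 4 = 54, giving x* = 6.0185 and y* = 1.2037.

x* = 6.0185, y* = 1.2037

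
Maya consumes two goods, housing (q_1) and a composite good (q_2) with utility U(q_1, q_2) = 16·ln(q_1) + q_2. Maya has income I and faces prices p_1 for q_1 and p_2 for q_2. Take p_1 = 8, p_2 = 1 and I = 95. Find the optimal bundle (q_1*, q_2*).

So q_1*(p_1,p_2) = 16·p_2/p_1, independent of income; and q_2* = (I − 16·p_2)/p_2.
At the given prices: q_1* = 16·1/8 = 2, and q_2* = 79.

q_1* = 2, q_2* = 79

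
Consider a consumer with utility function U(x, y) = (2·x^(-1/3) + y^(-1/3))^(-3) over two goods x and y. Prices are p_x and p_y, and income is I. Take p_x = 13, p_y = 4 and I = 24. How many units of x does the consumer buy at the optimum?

x* = 1.2795

MRS = MU_x/MU_y = 2·(y/x)^(4/3). Set equal to p_x/p_y.
Solve for the ratio: y/x = [(1/2)·p_x/p_y]^(0.75).
With the ratio pinned down, the budget gives x* = I/(p_x + p_y·(y/x)) and y* = (y/x)·x*.
Numerically y/x = 1.439263, so x* = 24/(13 + 4·1.439263) = 1.2795.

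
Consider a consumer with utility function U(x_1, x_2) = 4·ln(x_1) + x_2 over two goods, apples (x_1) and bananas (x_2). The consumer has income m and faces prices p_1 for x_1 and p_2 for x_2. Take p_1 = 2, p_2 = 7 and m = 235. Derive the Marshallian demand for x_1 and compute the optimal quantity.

Set MRS = p_1/p_2: (4/x_1)/1 = p_1/p_2.
So x_1*(p_1,p_2) = 4·p_2/p_1, independent of income; and x_2* = (m − 4·p_2)/p_2.
At the given prices: x_1* = 4·7/2 = 14.

x_1* = 14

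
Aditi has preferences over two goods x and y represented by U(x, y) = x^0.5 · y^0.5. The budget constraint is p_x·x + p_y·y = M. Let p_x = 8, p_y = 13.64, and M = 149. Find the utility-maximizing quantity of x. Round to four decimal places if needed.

The MRS is y/x. Set MRS = p_x/p_y.
So 0.5·p_y·y = 0.5·p_x·x; combined with the budget, a share 0.5 of income goes to x.
Demand: x*(p_x,p_y,M) = 0.5·M/p_x and y* = 0.5·M/p_y.
At p_x=8, p_y=13.64, M=149: x* = 0.5·149/8 = 9.3125.

x* = 9.3125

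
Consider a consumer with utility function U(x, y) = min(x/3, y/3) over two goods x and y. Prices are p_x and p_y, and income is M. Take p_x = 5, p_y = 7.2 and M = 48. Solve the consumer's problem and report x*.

x* = 3.9344

Here 3·5 + 3·7.2 = 36.6, giving x* = 3.9344.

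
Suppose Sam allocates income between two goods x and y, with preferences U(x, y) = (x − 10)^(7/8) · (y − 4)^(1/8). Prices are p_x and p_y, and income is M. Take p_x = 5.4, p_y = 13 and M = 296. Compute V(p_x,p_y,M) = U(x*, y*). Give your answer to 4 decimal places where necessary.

Let x' = x−10, y' = y−4. MRS = 7·y'/x' = p_x/p_y.
After buying the subsistence bundle (10, 4), a share 0.875 of the remaining income goes to x: x* = 10 + 0.875·(M − 10p_x − 4p_y)/p_x.
Discretionary income = 296 − 10·5.4 − 4·13 = 190; x* = 10 + 0.875·190/5.4 = 40.787; y* = 4 + 0.125·190/13 = 5.8269.
Utility at the optimum: U(40.787, 5.8269) = 21.629.

V = 21.629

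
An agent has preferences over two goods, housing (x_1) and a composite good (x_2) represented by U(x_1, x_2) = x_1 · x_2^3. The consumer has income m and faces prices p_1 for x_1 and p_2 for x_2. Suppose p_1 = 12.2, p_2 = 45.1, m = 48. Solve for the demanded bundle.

x_1* = 0.9836, x_2* = 0.7982

MU_x_1/MU_x_2 = (x_2)/(3·x_1); tangency sets this equal to p_1/p_2.
Rearranging, p_2·x_2 = 3·p_1·x_1. Substituting into the budget gives p_1·x_1·(1 + 3) = m.
Demand: x_1*(p_1,p_2,m) = 0.25·m/p_1 and x_2* = 0.75·m/p_2.
At p_1=12.2, p_2=45.1, m=48: x_1* = 0.25·48/12.2 = 0.9836, x_2* = 0.7982.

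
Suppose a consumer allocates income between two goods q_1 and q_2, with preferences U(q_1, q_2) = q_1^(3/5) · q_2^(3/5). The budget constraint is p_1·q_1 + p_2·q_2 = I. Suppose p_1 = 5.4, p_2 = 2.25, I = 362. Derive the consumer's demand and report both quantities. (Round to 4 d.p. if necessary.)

q_1* = 33.5185, q_2* = 80.4444

Tangency: MRS = q_2/q_1 = p_1/p_2.
So 0.6·p_2·q_2 = 0.6·p_1·q_1; combined with the budget, a share 0.5 of income goes to q_1.
Demand: q_1*(p_1,p_2,I) = 0.5·I/p_1 and q_2* = 0.5·I/p_2.
At p_1=5.4, p_2=2.25, I=362: q_1* = 0.5·362/5.4 = 33.5185, q_2* = 80.4444.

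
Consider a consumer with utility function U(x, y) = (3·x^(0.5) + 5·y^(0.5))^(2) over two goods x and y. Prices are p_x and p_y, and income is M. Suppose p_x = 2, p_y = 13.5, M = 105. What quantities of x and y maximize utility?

From the CES first-order condition, (3/5)·(y/x)^(0.5) = p_x/p_y.
Hence y/x = ((5/3)·p_x/p_y)^(1/(0.5)), i.e. raised to the 2 power.
Substitute y = (y/x)·x into the budget: x* = M/(p_x + p_y·(y/x)).
Numerically y/x = 0.060966, so x* = 105/(2 + 13.5·0.060966) = 37.1939 and y* = 0.060966·37.1939 = 2.2676.

x* = 37.1939, y* = 2.2676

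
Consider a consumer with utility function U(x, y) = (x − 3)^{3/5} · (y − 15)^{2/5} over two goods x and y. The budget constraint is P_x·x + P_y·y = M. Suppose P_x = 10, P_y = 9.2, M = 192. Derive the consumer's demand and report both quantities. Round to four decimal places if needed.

x* = 4.44, y* = 16.0435

Let x' = x−3, y' = y−15. MRS = (3/2)·y'/x' = P_x/P_y.
After buying the subsistence bundle (3, 15), a share 0.6 of the remaining income goes to x: x* = 3 + 0.6·(M − 3P_x − 15P_y)/P_x.
Discretionary income = 192 − 3·10 − 15·9.2 = 24; x* = 3 + 0.6·24/10 = 4.44; y* = 15 + 0.4·24/9.2 = 16.0435.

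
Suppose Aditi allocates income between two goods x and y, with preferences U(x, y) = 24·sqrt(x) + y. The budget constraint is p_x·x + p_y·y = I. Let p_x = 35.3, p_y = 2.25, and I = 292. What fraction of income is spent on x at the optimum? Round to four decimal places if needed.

share on x = 0.0707

Set MRS = p_x/p_y: 12·x^(−1/2) = p_x/p_y.
Thus x* = (12·p_y/p_x)² — independent of I — with the rest of income spent on y.
Plugging in: x* = (12·2.25/35.3)² = 0.585, y* = 120.5993.
Expenditure on x: 35.3·0.585 = 20.6516; share = 0.0707.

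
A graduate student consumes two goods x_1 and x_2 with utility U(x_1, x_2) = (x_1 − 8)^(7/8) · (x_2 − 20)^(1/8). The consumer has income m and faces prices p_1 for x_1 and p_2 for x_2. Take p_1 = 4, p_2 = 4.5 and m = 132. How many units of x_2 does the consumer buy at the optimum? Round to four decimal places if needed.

x_2* = 20.2778

Let x_1' = x_1−8, x_2' = x_2−20. MRS = 7·x_2'/x_1' = p_1/p_2.
After buying the subsistence bundle (8, 20), a share 0.875 of the remaining income goes to x_1: x_1* = 8 + 0.875·(m − 8p_1 − 20p_2)/p_1.
Discretionary income = 132 − 8·4 − 20·4.5 = 10; x_2* = 20 + 0.125·10/4.5 = 20.2778.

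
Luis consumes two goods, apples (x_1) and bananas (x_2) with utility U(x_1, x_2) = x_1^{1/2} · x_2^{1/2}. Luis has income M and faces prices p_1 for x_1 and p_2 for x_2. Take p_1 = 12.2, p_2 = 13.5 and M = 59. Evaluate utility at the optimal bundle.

MU_x_1/MU_x_2 = (0.5·x_2)/(0.5·x_1); tangency sets this equal to p_1/p_2.
So 0.5·p_2·x_2 = 0.5·p_1·x_1; combined with the budget, a share 0.5 of income goes to x_1.
Demand: x_1*(p_1,p_2,M) = 0.5·M/p_1 and x_2* = 0.5·M/p_2.
At p_1=12.2, p_2=13.5, M=59: x_1* = 0.5·59/12.2 = 2.418, x_2* = 2.1852.
Utility at the optimum: U(2.418, 2.1852) = 2.2987.

V = 2.2987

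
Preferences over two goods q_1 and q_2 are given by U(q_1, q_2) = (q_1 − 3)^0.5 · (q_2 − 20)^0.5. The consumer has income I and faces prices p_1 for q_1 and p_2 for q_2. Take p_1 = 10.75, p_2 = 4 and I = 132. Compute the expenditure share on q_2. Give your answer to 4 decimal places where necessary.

This is Cobb-Douglas in (q_1−3, q_2−20): tangency gives 0.5·p_2·(q_2−20) = 0.5·p_1·(q_1−3).
Substituting into the budget: q_1* = 3 + 0.5·(I − 3·p_1 − 20·p_2)/p_1, and q_2* = 20 + 0.5·(…)/p_2.
Discretionary income = 132 − 3·10.75 − 20·4 = 19.75; q_1* = 3 + 0.5·19.75/10.75 = 3.9186; q_2* = 20 + 0.5·19.75/4 = 22.4688.
Expenditure on q_2: 4·22.4688 = 89.875; share = 0.6809.

share on q_2 = 0.6809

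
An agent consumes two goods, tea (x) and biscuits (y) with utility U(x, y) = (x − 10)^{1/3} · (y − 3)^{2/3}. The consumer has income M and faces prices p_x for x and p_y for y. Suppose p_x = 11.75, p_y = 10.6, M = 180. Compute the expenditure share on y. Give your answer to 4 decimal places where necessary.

share on y = 0.2904

Discretionary income = 180 − 10·11.75 − 3·10.6 = 30.7; x* = 10 + 1/3·30.7/11.75 = 10.8709; y* = 3 + 2/3·30.7/10.6 = 4.9308.
Expenditure on y: 10.6·4.9308 = 52.2667; share = 0.2904.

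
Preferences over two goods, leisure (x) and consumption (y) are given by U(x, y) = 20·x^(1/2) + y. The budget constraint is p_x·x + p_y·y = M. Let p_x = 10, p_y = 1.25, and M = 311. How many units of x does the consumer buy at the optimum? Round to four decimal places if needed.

x* = 1.5625

MU_x = 10/√x, MU_y = 1. Tangency: 10/√x = p_x/p_y.
Thus x* = (10·p_y/p_x)² — independent of M — with the rest of income spent on y.
Plugging in: x* = (10·1.25/10)² = 1.5625.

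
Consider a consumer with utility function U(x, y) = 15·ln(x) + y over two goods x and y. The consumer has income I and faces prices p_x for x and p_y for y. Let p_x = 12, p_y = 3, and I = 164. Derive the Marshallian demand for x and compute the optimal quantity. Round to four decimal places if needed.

x* = 3.75

MU_x = 15/x, MU_y = 1. Tangency: 15/x = p_x/p_y.
So x*(p_x,p_y) = 15·p_y/p_x, independent of income; and y* = (I − 15·p_y)/p_y.
At the given prices: x* = 15·3/12 = 3.75.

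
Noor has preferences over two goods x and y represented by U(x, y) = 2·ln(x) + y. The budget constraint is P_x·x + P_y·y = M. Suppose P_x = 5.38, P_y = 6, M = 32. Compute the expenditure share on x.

At the given prices: x* = 2·6/5.38 = 2.2305, and y* = 3.3333.
Expenditure on x: 5.38·2.2305 = 12; share = 0.375.

share on x = 0.375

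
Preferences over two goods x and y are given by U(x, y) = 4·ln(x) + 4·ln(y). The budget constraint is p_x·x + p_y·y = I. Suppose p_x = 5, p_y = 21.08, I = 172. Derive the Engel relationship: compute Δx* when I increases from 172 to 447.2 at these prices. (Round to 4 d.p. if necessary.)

Δx* = 27.52

The MRS is y/x. Set MRS = p_x/p_y.
Rearranging, p_y·y = p_x·x. Substituting into the budget gives p_x·x·(1 + 1) = I.
Demand: x*(p_x,p_y,I) = 0.5·I/p_x and y* = 0.5·I/p_y.
At p_x=5, p_y=21.08, I=172: x* = 0.5·172/5 = 17.2.
At I' = 447.2: x* = 44.72. Change: 44.72 − 17.2 = 27.52.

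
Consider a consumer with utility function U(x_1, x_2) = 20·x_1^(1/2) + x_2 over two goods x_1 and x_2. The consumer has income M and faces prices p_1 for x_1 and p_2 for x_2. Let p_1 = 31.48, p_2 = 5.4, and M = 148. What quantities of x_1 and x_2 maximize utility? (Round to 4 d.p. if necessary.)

Set MRS = p_1/p_2: 10·x_1^(−1/2) = p_1/p_2.
Solve: √x_1 = 10·p_2/p_1, so x_1*(p_1,p_2) = (10·p_2/p_1)², and x_2* = (M − p_1·x_1*)/p_2.
Plugging in: x_1* = (10·5.4/31.48)² = 2.9425, x_2* = 10.2537.

x_1* = 2.9425, x_2* = 10.2537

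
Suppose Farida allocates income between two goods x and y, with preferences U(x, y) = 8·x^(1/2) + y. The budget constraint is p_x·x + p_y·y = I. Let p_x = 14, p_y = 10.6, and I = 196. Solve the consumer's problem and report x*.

Set MRS = p_x/p_y: 4·x^(−1/2) = p_x/p_y.
Solve: √x = 4·p_y/p_x, so x*(p_x,p_y) = (4·p_y/p_x)², and y* = (I − p_x·x*)/p_y.
Plugging in: x* = (4·10.6/14)² = 9.1722.

x* = 9.1722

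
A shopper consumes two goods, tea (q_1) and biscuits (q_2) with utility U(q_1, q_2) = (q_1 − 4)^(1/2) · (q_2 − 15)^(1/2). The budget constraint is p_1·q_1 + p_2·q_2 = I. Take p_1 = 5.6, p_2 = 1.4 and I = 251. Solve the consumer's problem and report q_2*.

q_2* = 89.1429

Discretionary income = 251 − 4·5.6 − 15·1.4 = 207.6; q_2* = 15 + 0.5·207.6/1.4 = 89.1429.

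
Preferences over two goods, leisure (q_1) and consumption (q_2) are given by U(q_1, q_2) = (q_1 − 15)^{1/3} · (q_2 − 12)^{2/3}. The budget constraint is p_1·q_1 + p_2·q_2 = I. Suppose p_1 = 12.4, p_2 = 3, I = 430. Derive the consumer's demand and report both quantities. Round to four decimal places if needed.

q_1* = 20.5914, q_2* = 58.2222

Let q_1' = q_1−15, q_2' = q_2−12. MRS = (1/2)·q_2'/q_1' = p_1/p_2.
Substituting into the budget: q_1* = 15 + 1/3·(I − 15·p_1 − 12·p_2)/p_1, and q_2* = 12 + 2/3·(…)/p_2.
Discretionary income = 430 − 15·12.4 − 12·3 = 208; q_1* = 15 + 1/3·208/12.4 = 20.5914; q_2* = 12 + 2/3·208/3 = 58.2222.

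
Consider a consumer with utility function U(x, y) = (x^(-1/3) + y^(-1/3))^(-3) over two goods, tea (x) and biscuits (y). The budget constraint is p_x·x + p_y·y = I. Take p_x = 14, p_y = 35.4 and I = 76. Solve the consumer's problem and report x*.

With the ratio pinned down, the budget gives x* = I/(p_x + p_y·(y/x)) and y* = (y/x)·x*.
Numerically y/x = 0.498705, so x* = 76/(14 + 35.4·0.498705) = 2.4009.

x* = 2.4009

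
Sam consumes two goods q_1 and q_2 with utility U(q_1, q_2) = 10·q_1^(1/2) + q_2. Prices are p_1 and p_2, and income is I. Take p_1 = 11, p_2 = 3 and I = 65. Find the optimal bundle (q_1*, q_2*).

q_1* = 1.8595, q_2* = 14.8485

Thus q_1* = (5·p_2/p_1)² — independent of I — with the rest of income spent on q_2.
Plugging in: q_1* = (5·3/11)² = 1.8595, q_2* = 14.8485.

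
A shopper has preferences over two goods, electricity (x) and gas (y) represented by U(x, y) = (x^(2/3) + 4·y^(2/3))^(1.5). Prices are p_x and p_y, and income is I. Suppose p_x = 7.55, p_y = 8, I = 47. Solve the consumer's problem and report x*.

x* = 0.1073

From the CES first-order condition, (1/4)·(y/x)^(1/3) = p_x/p_y.
Hence y/x = (4·p_x/p_y)^(1/(1/3)), i.e. raised to the 3 power.
With the ratio pinned down, the budget gives x* = I/(p_x + p_y·(y/x)) and y* = (y/x)·x*.
Numerically y/x = 53.796109, so x* = 47/(7.55 + 8·53.796109) = 0.1073.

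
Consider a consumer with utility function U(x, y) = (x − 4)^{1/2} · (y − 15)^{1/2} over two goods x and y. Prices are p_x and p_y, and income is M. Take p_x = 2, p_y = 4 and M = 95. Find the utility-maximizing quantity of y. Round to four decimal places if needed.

Let x' = x−4, y' = y−15. MRS = y'/x' = p_x/p_y.
After buying the subsistence bundle (4, 15), a share 0.5 of the remaining income goes to x: x* = 4 + 0.5·(M − 4p_x − 15p_y)/p_x.
Discretionary income = 95 − 4·2 − 15·4 = 27; y* = 15 + 0.5·27/4 = 18.375.

y* = 18.375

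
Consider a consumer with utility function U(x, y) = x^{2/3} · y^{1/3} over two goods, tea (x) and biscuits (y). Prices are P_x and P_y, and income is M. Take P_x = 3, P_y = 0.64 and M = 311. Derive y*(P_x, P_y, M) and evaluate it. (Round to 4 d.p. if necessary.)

y* = 161.9792

Tangency: MRS = 2·y/x = P_x/P_y.
Rearranging, P_y·y = (1/2)·P_x·x. Substituting into the budget gives P_x·x·(1 + (1/2)) = M.
Demand: x*(P_x,P_y,M) = 2/3·M/P_x and y* = 1/3·M/P_y.
At P_x=3, P_y=0.64, M=311: y* = 1/3·311/0.64 = 161.9792.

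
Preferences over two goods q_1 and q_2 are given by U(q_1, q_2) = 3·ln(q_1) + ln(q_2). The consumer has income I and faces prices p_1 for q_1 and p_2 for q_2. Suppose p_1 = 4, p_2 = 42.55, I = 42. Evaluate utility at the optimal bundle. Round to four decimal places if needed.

Tangency: MRS = 3·q_2/q_1 = p_1/p_2.
So 3·p_2·q_2 = p_1·q_1; combined with the budget, a share 0.75 of income goes to q_1.
Demand: q_1*(p_1,p_2,I) = 0.75·I/p_1 and q_2* = 0.25·I/p_2.
At p_1=4, p_2=42.55, I=42: q_1* = 0.75·42/4 = 7.875, q_2* = 0.2468.
Utility at the optimum: U(7.875, 0.2468) = 4.7918.

V = 4.7918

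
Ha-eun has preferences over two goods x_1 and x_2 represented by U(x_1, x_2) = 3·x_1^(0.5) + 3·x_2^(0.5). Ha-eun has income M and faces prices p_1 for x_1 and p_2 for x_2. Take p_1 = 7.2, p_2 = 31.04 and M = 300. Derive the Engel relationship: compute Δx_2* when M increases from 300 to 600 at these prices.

MU_x_1 ∝ 3·x_1^(-0.5), MU_x_2 ∝ 3·x_2^(-0.5), so MRS = (x_2/x_1)^(0.5) = p_1/p_2.
Solve for the ratio: x_2/x_1 = [p_1/p_2]^(2).
Substitute x_2 = (x_2/x_1)·x_1 into the budget: x_1* = M/(p_1 + p_2·(x_2/x_1)).
Numerically x_2/x_1 = 0.053805, so x_1* = 300/(7.2 + 31.04·0.053805) = 33.8215 and x_2* = 0.053805·33.8215 = 1.8198.
At M' = 600: x_2* = 3.6395. Change: 3.6395 − 1.8198 = 1.8198.

Δx_2* = 1.8198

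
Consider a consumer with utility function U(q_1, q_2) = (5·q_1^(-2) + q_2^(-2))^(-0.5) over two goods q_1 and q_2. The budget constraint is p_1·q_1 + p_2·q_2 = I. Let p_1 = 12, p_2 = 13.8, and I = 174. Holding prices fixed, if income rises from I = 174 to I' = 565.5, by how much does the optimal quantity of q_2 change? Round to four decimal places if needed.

Δq_2* = 11.0912

Numerically q_2/q_1 = 0.558184, so q_1* = 174/(12 + 13.8·0.558184) = 8.8312 and q_2* = 0.558184·8.8312 = 4.9294.
At I' = 565.5: q_2* = 16.0206. Change: 16.0206 − 4.9294 = 11.0912.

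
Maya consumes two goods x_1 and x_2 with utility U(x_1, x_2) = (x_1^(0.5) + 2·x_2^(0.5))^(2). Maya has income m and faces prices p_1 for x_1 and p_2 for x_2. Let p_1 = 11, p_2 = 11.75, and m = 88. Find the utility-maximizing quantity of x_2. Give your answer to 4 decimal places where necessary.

x_2* = 5.9109

MU_x_1 ∝ x_1^(-0.5), MU_x_2 ∝ 2·x_2^(-0.5), so MRS = (1/2)·(x_2/x_1)^(0.5) = p_1/p_2.
Hence x_2/x_1 = (2·p_1/p_2)^(1/(0.5)), i.e. raised to the 2 power.
With the ratio pinned down, the budget gives x_1* = m/(p_1 + p_2·(x_2/x_1)) and x_2* = (x_2/x_1)·x_1*.
Numerically x_2/x_1 = 3.505659, so x_1* = 88/(11 + 11.75·3.505659) = 1.6861 and x_2* = 3.505659·1.6861 = 5.9109.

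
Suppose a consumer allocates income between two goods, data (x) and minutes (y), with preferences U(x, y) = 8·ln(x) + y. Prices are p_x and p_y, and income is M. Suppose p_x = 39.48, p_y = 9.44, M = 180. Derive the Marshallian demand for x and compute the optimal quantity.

Set MRS = p_x/p_y: (8/x)/1 = p_x/p_y.
So x*(p_x,p_y) = 8·p_y/p_x, independent of income; and y* = (M − 8·p_y)/p_y.
At the given prices: x* = 8·9.44/39.48 = 1.9129.

x* = 1.9129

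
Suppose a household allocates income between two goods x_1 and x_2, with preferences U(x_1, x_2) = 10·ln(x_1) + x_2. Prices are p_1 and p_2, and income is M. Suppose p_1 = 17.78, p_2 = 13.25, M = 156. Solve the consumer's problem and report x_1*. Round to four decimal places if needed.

Set MRS = p_1/p_2: (10/x_1)/1 = p_1/p_2.
So x_1*(p_1,p_2) = 10·p_2/p_1, independent of income; and x_2* = (M − 10·p_2)/p_2.
At the given prices: x_1* = 10·13.25/17.78 = 7.4522.

x_1* = 7.4522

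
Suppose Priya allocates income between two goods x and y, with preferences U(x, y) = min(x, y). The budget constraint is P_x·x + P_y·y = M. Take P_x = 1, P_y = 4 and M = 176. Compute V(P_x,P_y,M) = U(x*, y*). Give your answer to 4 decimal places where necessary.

With perfect complements, no substitution: consume in ratio x:y = 1:1.
Budget: P_x·x + P_y·x = M, so (P_x + P_y)·x = M.
Demand: x*(P_x,P_y,M) = M/(P_x + P_y), y* = M/(P_x + P_y).
Here 1 + 4 = 5, giving x* = 35.2 and y* = 35.2.
Utility at the optimum: U(35.2, 35.2) = 35.2.

V = 35.2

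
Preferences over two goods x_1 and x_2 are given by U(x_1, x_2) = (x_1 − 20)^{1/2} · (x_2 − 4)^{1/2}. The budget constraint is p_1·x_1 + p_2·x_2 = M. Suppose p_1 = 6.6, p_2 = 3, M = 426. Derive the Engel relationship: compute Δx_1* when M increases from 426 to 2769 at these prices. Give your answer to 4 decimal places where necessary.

Δx_1* = 177.5

MRS = (x_2−4)/(x_1−20). Tangency with p_1/p_2 gives x_2−4 = (p_1/p_2)·(x_1−20).
Substituting into the budget: x_1* = 20 + 0.5·(M − 20·p_1 − 4·p_2)/p_1, and x_2* = 4 + 0.5·(…)/p_2.
Discretionary income = 426 − 20·6.6 − 4·3 = 282; x_1* = 20 + 0.5·282/6.6 = 41.3636.
At M' = 2769: x_1* = 218.8636. Change: 218.8636 − 41.3636 = 177.5.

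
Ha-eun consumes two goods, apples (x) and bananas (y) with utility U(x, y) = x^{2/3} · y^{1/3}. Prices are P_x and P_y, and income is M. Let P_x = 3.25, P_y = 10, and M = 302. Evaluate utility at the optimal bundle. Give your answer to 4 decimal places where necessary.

V = 33.8052

The MRS is 2·y/x. Set MRS = P_x/P_y.
So 2/3·P_y·y = 1/3·P_x·x; combined with the budget, a share 2/3 of income goes to x.
Demand: x*(P_x,P_y,M) = 2/3·M/P_x and y* = 1/3·M/P_y.
At P_x=3.25, P_y=10, M=302: x* = 2/3·302/3.25 = 61.9487, y* = 10.0667.
Utility at the optimum: U(61.9487, 10.0667) = 33.8052.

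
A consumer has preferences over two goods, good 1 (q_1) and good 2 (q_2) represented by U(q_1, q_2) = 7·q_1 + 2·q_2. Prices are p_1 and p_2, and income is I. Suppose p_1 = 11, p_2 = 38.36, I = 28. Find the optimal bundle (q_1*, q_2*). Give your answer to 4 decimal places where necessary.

Perfect substitutes: compare marginal utility per dollar. 7/p_1 vs 2/p_2 → 0.6364 vs 0.0521.
q_1 gives more utility per dollar, so spend all income on q_1: q_1* = I/p_1, q_2* = 0.
Numerically: q_1* = 2.5455, q_2* = 0.

q_1* = 2.5455, q_2* = 0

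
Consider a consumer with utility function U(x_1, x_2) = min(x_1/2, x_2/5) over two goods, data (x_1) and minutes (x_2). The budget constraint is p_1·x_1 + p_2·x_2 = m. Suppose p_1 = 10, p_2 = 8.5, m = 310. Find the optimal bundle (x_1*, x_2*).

x_1* = 9.92, x_2* = 24.8

Here 2·10 + 5·8.5 = 62.5, giving x_1* = 9.92 and x_2* = 24.8.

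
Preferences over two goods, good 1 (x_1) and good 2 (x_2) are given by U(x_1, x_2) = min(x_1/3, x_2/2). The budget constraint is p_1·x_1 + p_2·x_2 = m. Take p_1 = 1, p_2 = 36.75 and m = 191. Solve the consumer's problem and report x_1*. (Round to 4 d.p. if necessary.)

x_1* = 7.4902

With perfect complements, no substitution: consume in ratio x_1:x_2 = 3:2.
Budget: p_1·x_1 + p_2·(2/3)·x_1 = m, so (3·p_1 + 2·p_2)·x_1 = 3·m.
Demand: x_1*(p_1,p_2,m) = 3·m/(3·p_1 + 2·p_2), x_2* = 2·m/(3·p_1 + 2·p_2).
Here 3·1 + 2·36.75 = 76.5, giving x_1* = 7.4902.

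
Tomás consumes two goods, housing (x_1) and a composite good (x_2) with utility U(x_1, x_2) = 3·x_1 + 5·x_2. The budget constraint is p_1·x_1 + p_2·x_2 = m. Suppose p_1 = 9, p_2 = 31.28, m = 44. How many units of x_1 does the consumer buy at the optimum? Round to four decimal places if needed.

Perfect substitutes: compare marginal utility per dollar. 3/p_1 vs 5/p_2 → 0.3333 vs 0.1598.
x_1 gives more utility per dollar, so spend all income on x_1: x_1* = m/p_1, x_2* = 0.
Numerically: x_1* = 4.8889, x_2* = 0.

x_1* = 4.8889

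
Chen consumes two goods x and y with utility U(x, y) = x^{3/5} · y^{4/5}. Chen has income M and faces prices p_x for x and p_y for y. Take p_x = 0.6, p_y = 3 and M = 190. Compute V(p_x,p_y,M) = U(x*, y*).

V = 336.0863

MU_x/MU_y = (0.6·y)/(0.8·x); tangency sets this equal to p_x/p_y.
Rearranging, p_y·y = (4/3)·p_x·x. Substituting into the budget gives p_x·x·(1 + (4/3)) = M.
Demand: x*(p_x,p_y,M) = 3/7·M/p_x and y* = 4/7·M/p_y.
At p_x=0.6, p_y=3, M=190: x* = 3/7·190/0.6 = 135.7143, y* = 36.1905.
Utility at the optimum: U(135.7143, 36.1905) = 336.0863.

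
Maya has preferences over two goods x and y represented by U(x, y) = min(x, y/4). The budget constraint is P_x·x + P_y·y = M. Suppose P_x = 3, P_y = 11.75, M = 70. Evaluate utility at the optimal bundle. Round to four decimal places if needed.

V = 1.4

With perfect complements, no substitution: consume in ratio x:y = 1:4.
Budget: P_x·x + P_y·4·x = M, so (P_x + 4·P_y)·x = M.
Demand: x*(P_x,P_y,M) = M/(P_x + 4·P_y), y* = 4·M/(P_x + 4·P_y).
Here 3 + 4·11.75 = 50, giving x* = 1.4 and y* = 5.6.
Utility at the optimum: U(1.4, 5.6) = 1.4.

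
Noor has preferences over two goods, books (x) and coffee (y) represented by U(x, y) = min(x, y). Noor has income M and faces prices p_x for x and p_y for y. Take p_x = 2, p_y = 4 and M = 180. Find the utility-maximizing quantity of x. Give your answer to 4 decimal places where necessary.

With perfect complements, no substitution: consume in ratio x:y = 1:1.
Budget: p_x·x + p_y·x = M, so (p_x + p_y)·x = M.
Demand: x*(p_x,p_y,M) = M/(p_x + p_y), y* = M/(p_x + p_y).
Here 2 + 4 = 6, giving x* = 30.

x* = 30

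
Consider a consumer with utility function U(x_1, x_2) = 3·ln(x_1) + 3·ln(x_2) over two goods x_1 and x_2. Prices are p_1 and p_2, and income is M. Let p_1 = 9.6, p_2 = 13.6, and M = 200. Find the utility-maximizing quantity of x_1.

x_1* = 10.4167

MU_x_1/MU_x_2 = (3·x_2)/(3·x_1); tangency sets this equal to p_1/p_2.
Rearranging, p_2·x_2 = p_1·x_1. Substituting into the budget gives p_1·x_1·(1 + 1) = M.
Demand: x_1*(p_1,p_2,M) = 0.5·M/p_1 and x_2* = 0.5·M/p_2.
At p_1=9.6, p_2=13.6, M=200: x_1* = 0.5·200/9.6 = 10.4167.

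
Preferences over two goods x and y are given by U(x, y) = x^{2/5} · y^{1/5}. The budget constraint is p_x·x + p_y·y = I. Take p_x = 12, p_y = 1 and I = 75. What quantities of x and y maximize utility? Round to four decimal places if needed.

Tangency: MRS = 2·y/x = p_x/p_y.
So 0.4·p_y·y = 0.2·p_x·x; combined with the budget, a share 2/3 of income goes to x.
Demand: x*(p_x,p_y,I) = 2/3·I/p_x and y* = 1/3·I/p_y.
At p_x=12, p_y=1, I=75: x* = 2/3·75/12 = 4.1667, y* = 25.

x* = 4.1667, y* = 25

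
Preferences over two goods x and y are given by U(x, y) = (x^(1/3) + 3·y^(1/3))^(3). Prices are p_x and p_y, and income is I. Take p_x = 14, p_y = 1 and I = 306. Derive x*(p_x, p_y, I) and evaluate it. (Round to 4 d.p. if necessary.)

MU_x ∝ x^(-2/3), MU_y ∝ 3·y^(-2/3), so MRS = (1/3)·(y/x)^(2/3) = p_x/p_y.
Hence y/x = (3·p_x/p_y)^(1/(2/3)), i.e. raised to the 1.5 power.
With the ratio pinned down, the budget gives x* = I/(p_x + p_y·(y/x)) and y* = (y/x)·x*.
Numerically y/x = 272.191109, so x* = 306/(14 + 1·272.191109) = 1.0692.

x* = 1.0692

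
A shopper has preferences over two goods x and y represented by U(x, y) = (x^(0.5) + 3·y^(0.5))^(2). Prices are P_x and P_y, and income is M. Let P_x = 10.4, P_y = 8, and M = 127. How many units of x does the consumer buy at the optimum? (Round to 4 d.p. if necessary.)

From the CES first-order condition, (1/3)·(y/x)^(0.5) = P_x/P_y.
Solve for the ratio: y/x = [3·P_x/P_y]^(2).
With the ratio pinned down, the budget gives x* = M/(P_x + P_y·(y/x)) and y* = (y/x)·x*.
Numerically y/x = 15.21, so x* = 127/(10.4 + 8·15.21) = 0.9615.

x* = 0.9615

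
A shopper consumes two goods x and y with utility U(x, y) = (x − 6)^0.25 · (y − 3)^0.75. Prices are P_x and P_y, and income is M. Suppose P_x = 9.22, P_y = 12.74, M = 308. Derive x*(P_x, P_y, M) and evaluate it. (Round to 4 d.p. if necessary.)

This is Cobb-Douglas in (x−6, y−3): tangency gives 0.25·P_y·(y−3) = 0.75·P_x·(x−6).
Substituting into the budget: x* = 6 + 0.25·(M − 6·P_x − 3·P_y)/P_x, and y* = 3 + 0.75·(…)/P_y.
Discretionary income = 308 − 6·9.22 − 3·12.74 = 214.46; x* = 6 + 0.25·214.46/9.22 = 11.8151.

x* = 11.8151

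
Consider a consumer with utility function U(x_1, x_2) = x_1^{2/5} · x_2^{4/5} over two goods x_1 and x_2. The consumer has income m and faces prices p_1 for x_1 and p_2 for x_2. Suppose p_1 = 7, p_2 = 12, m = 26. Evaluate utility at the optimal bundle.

V = 1.4617

The MRS is (1/2)·x_2/x_1. Set MRS = p_1/p_2.
So 0.4·p_2·x_2 = 0.8·p_1·x_1; combined with the budget, a share 1/3 of income goes to x_1.
Demand: x_1*(p_1,p_2,m) = 1/3·m/p_1 and x_2* = 2/3·m/p_2.
At p_1=7, p_2=12, m=26: x_1* = 1/3·26/7 = 1.2381, x_2* = 1.4444.
Utility at the optimum: U(1.2381, 1.4444) = 1.4617.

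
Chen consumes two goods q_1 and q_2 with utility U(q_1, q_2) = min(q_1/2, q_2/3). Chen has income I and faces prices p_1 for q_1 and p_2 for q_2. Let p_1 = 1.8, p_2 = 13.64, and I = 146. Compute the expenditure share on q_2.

share on q_2 = 0.9191

With perfect complements, no substitution: consume in ratio q_1:q_2 = 2:3.
Budget: p_1·q_1 + p_2·(3/2)·q_1 = I, so (2·p_1 + 3·p_2)·q_1 = 2·I.
Demand: q_1*(p_1,p_2,I) = 2·I/(2·p_1 + 3·p_2), q_2* = 3·I/(2·p_1 + 3·p_2).
Here 2·1.8 + 3·13.64 = 44.52, giving q_1* = 6.5588 and q_2* = 9.8383.
Expenditure on q_2: 13.64·9.8383 = 134.1941; share = 0.9191.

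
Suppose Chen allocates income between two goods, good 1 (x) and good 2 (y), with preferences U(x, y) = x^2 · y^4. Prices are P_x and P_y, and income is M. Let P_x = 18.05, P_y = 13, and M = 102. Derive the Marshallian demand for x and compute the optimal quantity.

Demand: x*(P_x,P_y,M) = 1/3·M/P_x and y* = 2/3·M/P_y.
At P_x=18.05, P_y=13, M=102: x* = 1/3·102/18.05 = 1.8837.

x* = 1.8837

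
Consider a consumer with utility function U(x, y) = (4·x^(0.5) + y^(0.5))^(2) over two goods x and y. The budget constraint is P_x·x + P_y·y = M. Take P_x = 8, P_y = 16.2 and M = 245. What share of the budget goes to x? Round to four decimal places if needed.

Numerically y/x = 0.015242, so x* = 245/(8 + 16.2·0.015242) = 29.7081 and y* = 0.015242·29.7081 = 0.4528.
Expenditure on x: 8·29.7081 = 237.6647; share = 0.9701.

share on x = 0.9701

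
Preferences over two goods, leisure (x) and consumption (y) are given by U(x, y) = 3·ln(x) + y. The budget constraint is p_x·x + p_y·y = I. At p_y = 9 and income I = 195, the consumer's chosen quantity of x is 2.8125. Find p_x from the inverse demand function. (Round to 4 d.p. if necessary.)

MU_x = 3/x, MU_y = 1. Tangency: 3/x = p_x/p_y.
So x*(p_x,p_y) = 3·p_y/p_x, independent of income; and y* = (I − 3·p_y)/p_y.
Set x* = 2.8125 in the demand function and solve for p_x: p_x = 9.6.

p_x = 9.6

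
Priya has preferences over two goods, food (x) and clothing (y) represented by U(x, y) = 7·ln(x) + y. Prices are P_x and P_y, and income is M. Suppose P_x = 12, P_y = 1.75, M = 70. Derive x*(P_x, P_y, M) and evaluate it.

MU_x = 7/x, MU_y = 1. Tangency: 7/x = P_x/P_y.
So x*(P_x,P_y) = 7·P_y/P_x, independent of income; and y* = (M − 7·P_y)/P_y.
At the given prices: x* = 7·1.75/12 = 1.0208.

x* = 1.0208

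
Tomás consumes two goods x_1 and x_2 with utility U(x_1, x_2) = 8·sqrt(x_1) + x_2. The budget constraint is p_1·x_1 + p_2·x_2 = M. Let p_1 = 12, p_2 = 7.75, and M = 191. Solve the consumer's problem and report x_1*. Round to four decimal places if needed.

x_1* = 6.6736

Plugging in: x_1* = (4·7.75/12)² = 6.6736.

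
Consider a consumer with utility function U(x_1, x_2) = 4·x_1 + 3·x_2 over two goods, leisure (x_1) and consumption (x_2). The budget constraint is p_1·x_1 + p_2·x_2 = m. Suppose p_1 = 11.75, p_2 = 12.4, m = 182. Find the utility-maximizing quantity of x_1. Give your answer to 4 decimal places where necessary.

Linear utility — the consumer picks whichever good has higher MU/price: 4/11.75 = 0.3404 vs 3/12.4 = 0.2419.
x_1 gives more utility per dollar, so spend all income on x_1: x_1* = m/p_1, x_2* = 0.
Numerically: x_1* = 15.4894, x_2* = 0.

x_1* = 15.4894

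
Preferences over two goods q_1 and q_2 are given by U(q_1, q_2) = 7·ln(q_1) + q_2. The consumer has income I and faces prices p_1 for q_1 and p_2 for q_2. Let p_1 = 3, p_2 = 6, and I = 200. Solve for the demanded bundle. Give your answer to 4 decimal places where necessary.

MU_q_1 = 7/q_1, MU_q_2 = 1. Tangency: 7/q_1 = p_1/p_2.
So q_1*(p_1,p_2) = 7·p_2/p_1, independent of income; and q_2* = (I − 7·p_2)/p_2.
At the given prices: q_1* = 7·6/3 = 14, and q_2* = 26.3333.

q_1* = 14, q_2* = 26.3333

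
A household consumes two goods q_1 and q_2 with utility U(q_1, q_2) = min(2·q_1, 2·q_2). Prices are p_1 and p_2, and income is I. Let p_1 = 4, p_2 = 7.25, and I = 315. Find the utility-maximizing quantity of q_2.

q_2* = 28

Leontief preferences: the optimum is at the kink where q_1/2 = q_2/2, i.e. q_2 = q_1.
Budget: p_1·q_1 + p_2·q_1 = I, so (2·p_1 + 2·p_2)·q_1 = 2·I.
Demand: q_1*(p_1,p_2,I) = 2·I/(2·p_1 + 2·p_2), q_2* = 2·I/(2·p_1 + 2·p_2).
Here 2·4 + 2·7.25 = 22.5, giving q_2* = 28.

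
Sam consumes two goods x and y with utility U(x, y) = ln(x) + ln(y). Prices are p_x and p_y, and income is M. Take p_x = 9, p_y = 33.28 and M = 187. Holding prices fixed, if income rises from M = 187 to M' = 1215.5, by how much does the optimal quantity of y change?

At p_x=9, p_y=33.28, M=187: y* = 0.5·187/33.28 = 2.8095.
At M' = 1215.5: y* = 18.2617. Change: 18.2617 − 2.8095 = 15.4522.

Δy* = 15.4522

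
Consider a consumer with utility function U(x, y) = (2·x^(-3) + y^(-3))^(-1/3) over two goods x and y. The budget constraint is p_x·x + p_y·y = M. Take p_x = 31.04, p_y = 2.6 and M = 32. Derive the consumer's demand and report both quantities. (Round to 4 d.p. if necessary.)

x* = 0.9116, y* = 1.4249

MRS = MU_x/MU_y = 2·(y/x)^(4). Set equal to p_x/p_y.
Solve for the ratio: y/x = [(1/2)·p_x/p_y]^(0.25).
With the ratio pinned down, the budget gives x* = M/(p_x + p_y·(y/x)) and y* = (y/x)·x*.
Numerically y/x = 1.563074, so x* = 32/(31.04 + 2.6·1.563074) = 0.9116 and y* = 1.563074·0.9116 = 1.4249.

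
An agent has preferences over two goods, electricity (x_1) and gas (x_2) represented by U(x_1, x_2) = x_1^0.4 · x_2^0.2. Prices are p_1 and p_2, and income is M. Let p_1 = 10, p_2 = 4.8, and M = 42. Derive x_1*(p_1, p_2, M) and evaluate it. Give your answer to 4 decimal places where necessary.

x_1* = 2.8

The MRS is 2·x_2/x_1. Set MRS = p_1/p_2.
Rearranging, p_2·x_2 = (1/2)·p_1·x_1. Substituting into the budget gives p_1·x_1·(1 + (1/2)) = M.
Demand: x_1*(p_1,p_2,M) = 2/3·M/p_1 and x_2* = 1/3·M/p_2.
At p_1=10, p_2=4.8, M=42: x_1* = 2/3·42/10 = 2.8.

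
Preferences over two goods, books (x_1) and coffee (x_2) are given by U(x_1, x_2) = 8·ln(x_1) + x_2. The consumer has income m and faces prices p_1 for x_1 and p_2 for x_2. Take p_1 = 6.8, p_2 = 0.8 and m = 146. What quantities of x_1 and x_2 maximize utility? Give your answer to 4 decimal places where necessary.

MU_x_1 = 8/x_1, MU_x_2 = 1. Tangency: 8/x_1 = p_1/p_2.
So x_1*(p_1,p_2) = 8·p_2/p_1, independent of income; and x_2* = (m − 8·p_2)/p_2.
At the given prices: x_1* = 8·0.8/6.8 = 0.9412, and x_2* = 174.5.

x_1* = 0.9412, x_2* = 174.5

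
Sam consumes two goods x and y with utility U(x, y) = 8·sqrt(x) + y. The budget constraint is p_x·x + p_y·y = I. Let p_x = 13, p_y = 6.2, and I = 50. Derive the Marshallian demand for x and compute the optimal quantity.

Set MRS = p_x/p_y: 4·x^(−1/2) = p_x/p_y.
Thus x* = (4·p_y/p_x)² — independent of I — with the rest of income spent on y.
Plugging in: x* = (4·6.2/13)² = 3.6393.

x* = 3.6393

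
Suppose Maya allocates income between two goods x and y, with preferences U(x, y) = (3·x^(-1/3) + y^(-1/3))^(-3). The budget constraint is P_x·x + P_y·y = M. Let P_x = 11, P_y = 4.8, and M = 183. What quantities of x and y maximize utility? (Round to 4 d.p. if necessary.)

x* = 12.2637, y* = 10.0206

From the CES first-order condition, 3·(y/x)^(4/3) = P_x/P_y.
Hence y/x = ((1/3)·P_x/P_y)^(1/(4/3)), i.e. raised to the 0.75 power.
Substitute y = (y/x)·x into the budget: x* = M/(P_x + P_y·(y/x)).
Numerically y/x = 0.817095, so x* = 183/(11 + 4.8·0.817095) = 12.2637 and y* = 0.817095·12.2637 = 10.0206.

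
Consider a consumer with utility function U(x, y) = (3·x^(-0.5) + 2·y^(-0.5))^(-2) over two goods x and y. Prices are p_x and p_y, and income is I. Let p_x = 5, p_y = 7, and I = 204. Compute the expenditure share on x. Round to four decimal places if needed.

Numerically y/x = 0.6098, so x* = 204/(5 + 7·0.6098) = 22.0098 and y* = 0.6098·22.0098 = 13.4216.
Expenditure on x: 5·22.0098 = 110.049; share = 0.5395.

share on x = 0.5395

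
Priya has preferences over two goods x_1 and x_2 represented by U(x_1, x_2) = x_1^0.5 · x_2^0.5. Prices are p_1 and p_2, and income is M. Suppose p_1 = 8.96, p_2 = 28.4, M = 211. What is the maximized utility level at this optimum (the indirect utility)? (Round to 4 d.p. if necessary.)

V = 6.6136

Demand: x_1*(p_1,p_2,M) = 0.5·M/p_1 and x_2* = 0.5·M/p_2.
At p_1=8.96, p_2=28.4, M=211: x_1* = 0.5·211/8.96 = 11.7746, x_2* = 3.7148.
Utility at the optimum: U(11.7746, 3.7148) = 6.6136.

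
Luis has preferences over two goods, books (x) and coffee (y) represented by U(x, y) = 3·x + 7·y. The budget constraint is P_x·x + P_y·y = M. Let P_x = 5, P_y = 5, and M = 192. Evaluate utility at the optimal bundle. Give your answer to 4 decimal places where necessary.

Perfect substitutes: compare marginal utility per dollar. 3/P_x vs 7/P_y → 0.6 vs 1.4.
y gives more utility per dollar, so spend all income on y: y* = M/P_y, x* = 0.
Numerically: x* = 0, y* = 38.4.
Utility at the optimum: U(0, 38.4) = 268.8.

V = 268.8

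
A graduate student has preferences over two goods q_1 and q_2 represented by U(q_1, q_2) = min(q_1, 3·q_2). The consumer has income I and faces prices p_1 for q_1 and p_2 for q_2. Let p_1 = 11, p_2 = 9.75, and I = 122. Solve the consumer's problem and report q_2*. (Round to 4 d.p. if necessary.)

q_2* = 2.8538

Demand: q_1*(p_1,p_2,I) = 3·I/(3·p_1 + p_2), q_2* = I/(3·p_1 + p_2).
Here 3·11 + 9.75 = 42.75, giving q_2* = 2.8538.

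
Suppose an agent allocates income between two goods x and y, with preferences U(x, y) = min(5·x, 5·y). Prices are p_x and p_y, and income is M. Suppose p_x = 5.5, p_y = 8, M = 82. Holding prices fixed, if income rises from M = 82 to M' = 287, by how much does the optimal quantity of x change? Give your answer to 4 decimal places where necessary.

Δx* = 15.1852

With perfect complements, no substitution: consume in ratio x:y = 5:5.
Budget: p_x·x + p_y·x = M, so (5·p_x + 5·p_y)·x = 5·M.
Demand: x*(p_x,p_y,M) = 5·M/(5·p_x + 5·p_y), y* = 5·M/(5·p_x + 5·p_y).
Here 5·5.5 + 5·8 = 67.5, giving x* = 6.0741.
At M' = 287: x* = 21.2593. Change: 21.2593 − 6.0741 = 15.1852.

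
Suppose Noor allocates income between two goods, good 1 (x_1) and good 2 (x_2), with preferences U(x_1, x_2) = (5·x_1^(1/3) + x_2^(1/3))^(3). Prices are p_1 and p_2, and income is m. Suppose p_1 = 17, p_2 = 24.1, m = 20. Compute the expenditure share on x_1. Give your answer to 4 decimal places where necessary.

share on x_1 = 0.9301

From the CES first-order condition, 5·(x_2/x_1)^(2/3) = p_1/p_2.
Hence x_2/x_1 = ((1/5)·p_1/p_2)^(1/(2/3)), i.e. raised to the 1.5 power.
With the ratio pinned down, the budget gives x_1* = m/(p_1 + p_2·(x_2/x_1)) and x_2* = (x_2/x_1)·x_1*.
Numerically x_2/x_1 = 0.05299, so x_1* = 20/(17 + 24.1·0.05299) = 1.0943 and x_2* = 0.05299·1.0943 = 0.058.
Expenditure on x_1: 17·1.0943 = 18.6026; share = 0.9301.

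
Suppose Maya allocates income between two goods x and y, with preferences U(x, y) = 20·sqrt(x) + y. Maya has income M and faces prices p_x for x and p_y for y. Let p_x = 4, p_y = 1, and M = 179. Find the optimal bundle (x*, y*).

MU_x = 10/√x, MU_y = 1. Tangency: 10/√x = p_x/p_y.
Thus x* = (10·p_y/p_x)² — independent of M — with the rest of income spent on y.
Plugging in: x* = (10·1/4)² = 6.25, y* = 154.

x* = 6.25, y* = 154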